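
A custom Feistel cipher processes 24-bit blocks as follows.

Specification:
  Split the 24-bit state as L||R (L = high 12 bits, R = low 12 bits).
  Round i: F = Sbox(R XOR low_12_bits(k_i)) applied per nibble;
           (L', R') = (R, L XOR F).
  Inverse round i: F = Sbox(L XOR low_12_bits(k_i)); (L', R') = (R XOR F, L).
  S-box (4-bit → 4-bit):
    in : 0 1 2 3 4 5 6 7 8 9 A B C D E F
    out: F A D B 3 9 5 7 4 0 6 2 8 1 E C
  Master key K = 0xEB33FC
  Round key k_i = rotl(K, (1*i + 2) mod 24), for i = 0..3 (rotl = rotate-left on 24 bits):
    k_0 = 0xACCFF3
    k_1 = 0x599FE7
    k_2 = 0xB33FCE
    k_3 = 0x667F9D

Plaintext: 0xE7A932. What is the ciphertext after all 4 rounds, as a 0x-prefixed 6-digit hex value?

s_0 = plaintext = 0xE7A932
s_1 = Round(s_0, k_0) = 0x932BF0
s_2 = Round(s_1, k_1) = 0xBF0A95
s_3 = Round(s_2, k_2) = 0xA95262
s_4 = Round(s_3, k_3) = 0x262B59

0x262B59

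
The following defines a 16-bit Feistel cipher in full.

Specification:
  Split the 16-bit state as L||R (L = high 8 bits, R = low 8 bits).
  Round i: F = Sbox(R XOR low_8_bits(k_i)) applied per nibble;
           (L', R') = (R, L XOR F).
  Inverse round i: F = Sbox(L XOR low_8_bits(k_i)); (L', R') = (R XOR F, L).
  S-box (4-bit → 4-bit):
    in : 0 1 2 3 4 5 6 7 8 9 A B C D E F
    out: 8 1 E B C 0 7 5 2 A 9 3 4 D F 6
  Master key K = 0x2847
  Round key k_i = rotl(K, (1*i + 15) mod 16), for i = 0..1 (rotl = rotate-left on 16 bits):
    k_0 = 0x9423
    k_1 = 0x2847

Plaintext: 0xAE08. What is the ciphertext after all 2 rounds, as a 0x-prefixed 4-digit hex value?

s_0 = plaintext = 0xAE08
s_1 = Round(s_0, k_0) = 0x084D
s_2 = Round(s_1, k_1) = 0x4D81

0x4D81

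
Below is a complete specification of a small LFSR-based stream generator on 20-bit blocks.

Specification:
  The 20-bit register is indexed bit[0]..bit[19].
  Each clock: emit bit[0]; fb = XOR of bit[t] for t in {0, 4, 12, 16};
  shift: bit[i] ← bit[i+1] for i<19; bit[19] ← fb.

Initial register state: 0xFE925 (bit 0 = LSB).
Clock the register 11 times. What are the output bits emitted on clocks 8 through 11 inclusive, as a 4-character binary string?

0100

reg_0 = 0xFE925
clock 1: out=1, reg = 0x7F492
clock 2: out=0, reg = 0xBFA49
clock 3: out=1, reg = 0xDFD24
clock 4: out=0, reg = 0x6FE92
clock 5: out=0, reg = 0x37F49
clock 6: out=1, reg = 0x9BFA4
clock 7: out=0, reg = 0x4DFD2
clock 8: out=0, reg = 0x26FE9
clock 9: out=1, reg = 0x937F4
clock 10: out=0, reg = 0xC9BFA
clock 11: out=0, reg = 0x64DFD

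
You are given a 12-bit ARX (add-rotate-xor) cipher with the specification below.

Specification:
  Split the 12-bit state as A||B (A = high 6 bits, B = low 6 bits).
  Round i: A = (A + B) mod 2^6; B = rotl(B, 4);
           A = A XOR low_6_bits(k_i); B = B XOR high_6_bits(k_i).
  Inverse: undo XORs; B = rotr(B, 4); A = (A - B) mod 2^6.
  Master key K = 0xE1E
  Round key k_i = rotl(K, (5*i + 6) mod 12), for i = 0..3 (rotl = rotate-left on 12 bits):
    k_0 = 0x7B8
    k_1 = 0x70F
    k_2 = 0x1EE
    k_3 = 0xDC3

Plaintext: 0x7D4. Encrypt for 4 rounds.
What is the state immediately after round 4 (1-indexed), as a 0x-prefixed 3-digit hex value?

0xA6C

s_0 = plaintext = 0x7D4
s_1 = Round(s_0, k_0) = 0x2DB
s_2 = Round(s_1, k_1) = 0xA6A
s_3 = Round(s_2, k_2) = 0xF6D
s_4 = Round(s_3, k_3) = 0xA6C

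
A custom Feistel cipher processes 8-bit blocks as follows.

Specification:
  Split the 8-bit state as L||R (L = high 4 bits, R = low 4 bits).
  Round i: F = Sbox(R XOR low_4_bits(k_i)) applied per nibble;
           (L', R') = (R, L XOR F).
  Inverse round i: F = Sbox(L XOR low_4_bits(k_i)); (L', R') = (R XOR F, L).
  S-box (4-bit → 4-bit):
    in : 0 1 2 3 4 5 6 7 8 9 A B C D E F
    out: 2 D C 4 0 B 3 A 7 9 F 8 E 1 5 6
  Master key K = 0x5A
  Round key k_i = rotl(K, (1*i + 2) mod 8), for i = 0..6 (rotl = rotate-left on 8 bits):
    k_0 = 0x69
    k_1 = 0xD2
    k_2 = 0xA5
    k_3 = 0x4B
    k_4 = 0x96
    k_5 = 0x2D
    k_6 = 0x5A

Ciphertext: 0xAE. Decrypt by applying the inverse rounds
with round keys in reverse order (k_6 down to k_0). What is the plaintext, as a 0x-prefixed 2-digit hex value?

0x14

s_0 = ciphertext = 0xAE
s_1 = InvRound(s_0, k_6) = 0xCA
s_2 = InvRound(s_1, k_5) = 0x7C
s_3 = InvRound(s_2, k_4) = 0x17
s_4 = InvRound(s_3, k_3) = 0x81
s_5 = InvRound(s_4, k_2) = 0x08
s_6 = InvRound(s_5, k_1) = 0x40
s_7 = InvRound(s_6, k_0) = 0x14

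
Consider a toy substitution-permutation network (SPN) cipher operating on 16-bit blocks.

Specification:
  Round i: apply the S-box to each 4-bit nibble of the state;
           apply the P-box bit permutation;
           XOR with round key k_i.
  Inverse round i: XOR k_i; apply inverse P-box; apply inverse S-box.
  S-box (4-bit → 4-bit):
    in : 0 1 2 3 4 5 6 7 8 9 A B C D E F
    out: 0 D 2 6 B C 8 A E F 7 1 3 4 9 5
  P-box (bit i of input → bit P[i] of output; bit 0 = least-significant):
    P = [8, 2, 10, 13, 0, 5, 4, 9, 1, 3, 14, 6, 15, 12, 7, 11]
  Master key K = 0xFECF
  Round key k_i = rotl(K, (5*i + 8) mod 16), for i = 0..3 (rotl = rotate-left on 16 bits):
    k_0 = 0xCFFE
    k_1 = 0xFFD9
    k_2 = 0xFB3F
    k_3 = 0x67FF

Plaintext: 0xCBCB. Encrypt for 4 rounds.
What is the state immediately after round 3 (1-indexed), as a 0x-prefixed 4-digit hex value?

0x3AB7

s_0 = plaintext = 0xCBCB
s_1 = Round(s_0, k_0) = 0x5EDD
s_2 = Round(s_1, k_1) = 0xF30B
s_3 = Round(s_2, k_2) = 0x3AB7
s_4 = Round(s_3, k_3) = 0x1770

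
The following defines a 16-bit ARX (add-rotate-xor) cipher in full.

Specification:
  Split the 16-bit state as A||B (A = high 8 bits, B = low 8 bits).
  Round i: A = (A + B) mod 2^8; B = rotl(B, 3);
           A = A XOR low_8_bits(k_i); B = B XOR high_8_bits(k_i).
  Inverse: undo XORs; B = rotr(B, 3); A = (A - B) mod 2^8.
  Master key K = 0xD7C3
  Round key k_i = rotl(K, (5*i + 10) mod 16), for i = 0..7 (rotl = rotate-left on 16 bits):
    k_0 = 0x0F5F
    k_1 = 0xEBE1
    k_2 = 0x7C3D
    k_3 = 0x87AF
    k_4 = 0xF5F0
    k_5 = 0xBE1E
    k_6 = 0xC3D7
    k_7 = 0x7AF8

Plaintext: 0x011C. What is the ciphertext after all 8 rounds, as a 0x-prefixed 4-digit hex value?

s_0 = plaintext = 0x011C
s_1 = Round(s_0, k_0) = 0x42EF
s_2 = Round(s_1, k_1) = 0xD094
s_3 = Round(s_2, k_2) = 0x59D8
s_4 = Round(s_3, k_3) = 0x9E41
s_5 = Round(s_4, k_4) = 0x2FFF
s_6 = Round(s_5, k_5) = 0x3041
s_7 = Round(s_6, k_6) = 0xA6C9
s_8 = Round(s_7, k_7) = 0x9734

0x9734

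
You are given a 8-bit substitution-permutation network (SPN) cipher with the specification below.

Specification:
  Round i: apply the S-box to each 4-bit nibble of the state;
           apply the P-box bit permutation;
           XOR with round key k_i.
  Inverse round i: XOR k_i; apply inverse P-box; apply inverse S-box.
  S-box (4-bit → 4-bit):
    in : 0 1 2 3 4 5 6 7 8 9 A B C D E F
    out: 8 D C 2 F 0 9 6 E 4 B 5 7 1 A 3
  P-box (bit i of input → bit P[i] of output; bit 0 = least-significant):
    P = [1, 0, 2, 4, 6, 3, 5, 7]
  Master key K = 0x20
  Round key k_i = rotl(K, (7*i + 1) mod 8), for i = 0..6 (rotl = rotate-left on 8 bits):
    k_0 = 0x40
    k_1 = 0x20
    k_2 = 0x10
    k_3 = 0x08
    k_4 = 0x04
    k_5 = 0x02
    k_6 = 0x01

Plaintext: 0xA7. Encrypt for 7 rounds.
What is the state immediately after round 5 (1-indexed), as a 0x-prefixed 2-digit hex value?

0x7E

s_0 = plaintext = 0xA7
s_1 = Round(s_0, k_0) = 0x8D
s_2 = Round(s_1, k_1) = 0x8A
s_3 = Round(s_2, k_2) = 0xAB
s_4 = Round(s_3, k_3) = 0xC6
s_5 = Round(s_4, k_4) = 0x7E
s_6 = Round(s_5, k_5) = 0x3B
s_7 = Round(s_6, k_6) = 0x0F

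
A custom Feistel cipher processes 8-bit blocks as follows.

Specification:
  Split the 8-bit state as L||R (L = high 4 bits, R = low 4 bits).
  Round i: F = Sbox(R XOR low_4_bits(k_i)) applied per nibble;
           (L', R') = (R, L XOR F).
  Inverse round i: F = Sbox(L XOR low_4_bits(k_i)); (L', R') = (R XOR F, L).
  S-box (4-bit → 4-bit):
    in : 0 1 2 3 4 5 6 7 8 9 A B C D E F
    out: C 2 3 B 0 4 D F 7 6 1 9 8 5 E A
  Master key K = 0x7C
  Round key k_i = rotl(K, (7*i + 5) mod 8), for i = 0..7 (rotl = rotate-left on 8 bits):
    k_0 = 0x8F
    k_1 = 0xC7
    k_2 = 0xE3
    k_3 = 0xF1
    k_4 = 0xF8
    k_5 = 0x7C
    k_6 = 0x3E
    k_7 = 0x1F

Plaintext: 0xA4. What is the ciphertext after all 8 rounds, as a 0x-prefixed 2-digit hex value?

s_0 = plaintext = 0xA4
s_1 = Round(s_0, k_0) = 0x43
s_2 = Round(s_1, k_1) = 0x34
s_3 = Round(s_2, k_2) = 0x4C
s_4 = Round(s_3, k_3) = 0xC1
s_5 = Round(s_4, k_4) = 0x1A
s_6 = Round(s_5, k_5) = 0xAC
s_7 = Round(s_6, k_6) = 0xC9
s_8 = Round(s_7, k_7) = 0x91

0x91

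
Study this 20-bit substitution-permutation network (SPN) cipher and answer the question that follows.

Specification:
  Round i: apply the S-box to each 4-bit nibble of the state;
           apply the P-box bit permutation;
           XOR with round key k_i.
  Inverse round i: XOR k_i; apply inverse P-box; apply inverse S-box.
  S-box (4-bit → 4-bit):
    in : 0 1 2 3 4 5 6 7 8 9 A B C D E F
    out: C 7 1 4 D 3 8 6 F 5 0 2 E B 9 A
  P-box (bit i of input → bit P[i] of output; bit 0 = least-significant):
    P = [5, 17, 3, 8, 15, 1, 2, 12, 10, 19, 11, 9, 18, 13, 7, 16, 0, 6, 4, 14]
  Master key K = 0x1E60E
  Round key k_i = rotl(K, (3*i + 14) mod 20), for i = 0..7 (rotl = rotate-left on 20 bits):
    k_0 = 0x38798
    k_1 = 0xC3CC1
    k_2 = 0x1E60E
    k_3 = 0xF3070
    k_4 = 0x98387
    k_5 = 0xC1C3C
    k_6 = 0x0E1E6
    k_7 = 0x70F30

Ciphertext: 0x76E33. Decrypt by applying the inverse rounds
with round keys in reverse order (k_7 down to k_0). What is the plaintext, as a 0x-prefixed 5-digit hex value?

s_0 = ciphertext = 0x76E33
s_1 = InvRound(s_0, k_7) = 0xEBAB6
s_2 = InvRound(s_1, k_6) = 0xC2C6F
s_3 = InvRound(s_2, k_5) = 0x1BAFA
s_4 = InvRound(s_3, k_4) = 0x1B704
s_5 = InvRound(s_4, k_3) = 0x72D9D
s_6 = InvRound(s_5, k_2) = 0x4905F
s_7 = InvRound(s_6, k_1) = 0x37113
s_8 = InvRound(s_7, k_0) = 0xE7ED3

0xE7ED3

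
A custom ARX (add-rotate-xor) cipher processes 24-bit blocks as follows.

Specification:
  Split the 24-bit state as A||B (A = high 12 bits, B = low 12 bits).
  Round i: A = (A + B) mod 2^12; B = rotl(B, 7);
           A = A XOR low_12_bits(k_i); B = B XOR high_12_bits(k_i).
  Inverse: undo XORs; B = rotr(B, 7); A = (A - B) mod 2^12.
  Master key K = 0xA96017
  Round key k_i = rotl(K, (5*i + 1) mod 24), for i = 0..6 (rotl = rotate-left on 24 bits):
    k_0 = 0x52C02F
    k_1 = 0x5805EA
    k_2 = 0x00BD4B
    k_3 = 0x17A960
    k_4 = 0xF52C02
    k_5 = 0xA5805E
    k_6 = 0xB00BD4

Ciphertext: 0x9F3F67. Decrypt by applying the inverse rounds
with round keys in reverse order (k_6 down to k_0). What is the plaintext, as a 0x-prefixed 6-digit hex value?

0x379C1A

s_0 = ciphertext = 0x9F3F67
s_1 = InvRound(s_0, k_6) = 0x53FCE8
s_2 = InvRound(s_1, k_5) = 0xF5460D
s_3 = InvRound(s_2, k_4) = 0x764BF2
s_4 = InvRound(s_3, k_3) = 0xCEF115
s_5 = InvRound(s_4, k_2) = 0xDE23C2
s_6 = InvRound(s_5, k_1) = 0xFBC84C
s_7 = InvRound(s_6, k_0) = 0x379C1A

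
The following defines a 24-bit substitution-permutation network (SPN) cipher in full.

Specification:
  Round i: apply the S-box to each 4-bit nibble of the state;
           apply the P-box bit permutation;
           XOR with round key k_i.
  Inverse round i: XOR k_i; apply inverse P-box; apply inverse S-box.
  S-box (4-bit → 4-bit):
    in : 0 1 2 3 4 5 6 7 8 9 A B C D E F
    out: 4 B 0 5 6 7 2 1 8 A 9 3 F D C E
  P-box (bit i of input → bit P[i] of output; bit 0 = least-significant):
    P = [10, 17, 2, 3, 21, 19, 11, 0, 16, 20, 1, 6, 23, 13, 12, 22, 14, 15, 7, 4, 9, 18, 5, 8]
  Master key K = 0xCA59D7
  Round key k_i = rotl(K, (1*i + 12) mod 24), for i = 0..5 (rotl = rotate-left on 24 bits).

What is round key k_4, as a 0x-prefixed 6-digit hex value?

K = 0xCA59D7
k_0 = rotl(K, (1*0+12) mod 24) = rotl(K, 12) = 0x9D7CA5
k_1 = rotl(K, (1*1+12) mod 24) = rotl(K, 13) = 0x3AF94B
k_2 = rotl(K, (1*2+12) mod 24) = rotl(K, 14) = 0x75F296
k_3 = rotl(K, (1*3+12) mod 24) = rotl(K, 15) = 0xEBE52C
k_4 = rotl(K, (1*4+12) mod 24) = rotl(K, 16) = 0xD7CA59

0xD7CA59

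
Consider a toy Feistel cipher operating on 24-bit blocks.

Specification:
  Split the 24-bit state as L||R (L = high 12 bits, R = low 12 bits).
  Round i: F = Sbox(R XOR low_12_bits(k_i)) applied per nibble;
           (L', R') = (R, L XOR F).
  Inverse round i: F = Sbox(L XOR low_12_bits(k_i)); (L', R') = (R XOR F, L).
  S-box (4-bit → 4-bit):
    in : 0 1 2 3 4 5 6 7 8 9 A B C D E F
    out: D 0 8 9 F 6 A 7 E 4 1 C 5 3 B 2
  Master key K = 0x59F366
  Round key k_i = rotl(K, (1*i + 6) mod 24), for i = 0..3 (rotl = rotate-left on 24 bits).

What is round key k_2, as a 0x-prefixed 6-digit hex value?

0xF36659

K = 0x59F366
k_0 = rotl(K, (1*0+6) mod 24) = rotl(K, 6) = 0x7CD996
k_1 = rotl(K, (1*1+6) mod 24) = rotl(K, 7) = 0xF9B32C
k_2 = rotl(K, (1*2+6) mod 24) = rotl(K, 8) = 0xF36659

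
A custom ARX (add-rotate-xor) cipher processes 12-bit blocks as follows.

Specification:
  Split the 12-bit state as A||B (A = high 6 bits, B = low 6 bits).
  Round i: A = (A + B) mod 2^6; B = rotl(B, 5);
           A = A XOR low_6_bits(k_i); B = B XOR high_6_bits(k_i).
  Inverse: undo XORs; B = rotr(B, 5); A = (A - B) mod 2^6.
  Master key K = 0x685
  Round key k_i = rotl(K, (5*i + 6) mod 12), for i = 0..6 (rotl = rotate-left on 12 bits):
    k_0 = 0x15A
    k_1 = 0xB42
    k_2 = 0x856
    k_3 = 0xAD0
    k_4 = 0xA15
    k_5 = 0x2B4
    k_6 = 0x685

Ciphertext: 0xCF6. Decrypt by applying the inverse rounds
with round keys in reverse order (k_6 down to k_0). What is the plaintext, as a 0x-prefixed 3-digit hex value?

0x74D

s_0 = ciphertext = 0xCF6
s_1 = InvRound(s_0, k_6) = 0x759
s_2 = InvRound(s_1, k_5) = 0x0E6
s_3 = InvRound(s_2, k_4) = 0xE9C
s_4 = InvRound(s_3, k_3) = 0xEEF
s_5 = InvRound(s_4, k_2) = 0x45C
s_6 = InvRound(s_5, k_1) = 0xC23
s_7 = InvRound(s_6, k_0) = 0x74D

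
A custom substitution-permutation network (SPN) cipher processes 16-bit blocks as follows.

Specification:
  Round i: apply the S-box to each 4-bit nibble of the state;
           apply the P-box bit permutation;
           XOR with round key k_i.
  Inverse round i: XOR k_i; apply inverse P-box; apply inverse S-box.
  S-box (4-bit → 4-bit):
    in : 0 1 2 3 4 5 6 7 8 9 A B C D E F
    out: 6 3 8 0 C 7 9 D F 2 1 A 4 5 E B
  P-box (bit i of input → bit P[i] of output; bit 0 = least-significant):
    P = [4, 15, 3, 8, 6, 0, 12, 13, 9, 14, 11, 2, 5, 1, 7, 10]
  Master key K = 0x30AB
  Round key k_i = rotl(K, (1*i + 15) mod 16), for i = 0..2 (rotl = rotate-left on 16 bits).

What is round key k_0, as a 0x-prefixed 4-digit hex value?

K = 0x30AB
k_0 = rotl(K, (1*0+15) mod 16) = rotl(K, 15) = 0x9855

0x9855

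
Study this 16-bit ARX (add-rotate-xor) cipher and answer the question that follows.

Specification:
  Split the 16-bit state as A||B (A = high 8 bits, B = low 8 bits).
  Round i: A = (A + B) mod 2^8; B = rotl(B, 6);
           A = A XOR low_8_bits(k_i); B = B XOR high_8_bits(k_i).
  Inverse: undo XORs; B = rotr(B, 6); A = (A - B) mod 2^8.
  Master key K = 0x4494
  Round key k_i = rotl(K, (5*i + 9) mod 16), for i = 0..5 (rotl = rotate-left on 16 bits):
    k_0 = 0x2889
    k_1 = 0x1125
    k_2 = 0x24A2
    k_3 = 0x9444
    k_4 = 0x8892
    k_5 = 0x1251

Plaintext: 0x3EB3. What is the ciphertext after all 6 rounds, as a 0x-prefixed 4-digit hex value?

s_0 = plaintext = 0x3EB3
s_1 = Round(s_0, k_0) = 0x78C4
s_2 = Round(s_1, k_1) = 0x1920
s_3 = Round(s_2, k_2) = 0x9B2C
s_4 = Round(s_3, k_3) = 0x839F
s_5 = Round(s_4, k_4) = 0xB06F
s_6 = Round(s_5, k_5) = 0x4EC9

0x4EC9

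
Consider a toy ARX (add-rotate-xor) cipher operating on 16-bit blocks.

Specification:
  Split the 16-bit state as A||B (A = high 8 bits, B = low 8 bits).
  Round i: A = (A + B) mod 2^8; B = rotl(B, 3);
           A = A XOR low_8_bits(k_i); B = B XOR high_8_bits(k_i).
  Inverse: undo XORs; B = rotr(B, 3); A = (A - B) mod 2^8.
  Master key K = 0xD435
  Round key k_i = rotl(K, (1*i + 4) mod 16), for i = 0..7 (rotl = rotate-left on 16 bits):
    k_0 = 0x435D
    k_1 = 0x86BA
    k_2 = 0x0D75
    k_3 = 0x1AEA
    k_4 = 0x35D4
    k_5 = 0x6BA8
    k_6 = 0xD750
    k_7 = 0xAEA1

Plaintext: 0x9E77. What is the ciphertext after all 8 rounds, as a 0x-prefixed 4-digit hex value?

s_0 = plaintext = 0x9E77
s_1 = Round(s_0, k_0) = 0x48F8
s_2 = Round(s_1, k_1) = 0xFA41
s_3 = Round(s_2, k_2) = 0x4E07
s_4 = Round(s_3, k_3) = 0xBF22
s_5 = Round(s_4, k_4) = 0x3524
s_6 = Round(s_5, k_5) = 0xF14A
s_7 = Round(s_6, k_6) = 0x6B85
s_8 = Round(s_7, k_7) = 0x5182

0x5182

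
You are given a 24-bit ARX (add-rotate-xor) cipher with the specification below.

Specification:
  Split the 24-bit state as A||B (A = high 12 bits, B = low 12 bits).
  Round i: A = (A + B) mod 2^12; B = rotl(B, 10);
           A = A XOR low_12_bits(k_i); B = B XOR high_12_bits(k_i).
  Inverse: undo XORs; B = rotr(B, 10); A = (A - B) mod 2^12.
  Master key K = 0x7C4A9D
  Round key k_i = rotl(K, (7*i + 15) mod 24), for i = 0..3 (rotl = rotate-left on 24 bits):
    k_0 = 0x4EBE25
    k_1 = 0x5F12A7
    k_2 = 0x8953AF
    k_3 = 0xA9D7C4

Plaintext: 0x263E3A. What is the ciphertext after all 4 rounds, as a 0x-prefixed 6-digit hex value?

0x2A849A

s_0 = plaintext = 0x263E3A
s_1 = Round(s_0, k_0) = 0xEB8F65
s_2 = Round(s_1, k_1) = 0xCBA228
s_3 = Round(s_2, k_2) = 0xD4D81F
s_4 = Round(s_3, k_3) = 0x2A849A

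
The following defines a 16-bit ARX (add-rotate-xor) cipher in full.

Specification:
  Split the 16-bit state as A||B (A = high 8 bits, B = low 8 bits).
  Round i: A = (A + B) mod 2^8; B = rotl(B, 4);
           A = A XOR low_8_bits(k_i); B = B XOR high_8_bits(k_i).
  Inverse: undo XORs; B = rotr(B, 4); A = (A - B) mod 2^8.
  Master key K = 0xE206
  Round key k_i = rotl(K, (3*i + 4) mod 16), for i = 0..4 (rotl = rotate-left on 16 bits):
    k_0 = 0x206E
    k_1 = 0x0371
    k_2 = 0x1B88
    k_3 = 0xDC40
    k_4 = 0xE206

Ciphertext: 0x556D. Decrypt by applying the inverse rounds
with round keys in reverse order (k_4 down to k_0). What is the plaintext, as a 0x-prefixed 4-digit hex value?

0x7694

s_0 = ciphertext = 0x556D
s_1 = InvRound(s_0, k_4) = 0x5BF8
s_2 = InvRound(s_1, k_3) = 0xD942
s_3 = InvRound(s_2, k_2) = 0xBC95
s_4 = InvRound(s_3, k_1) = 0x6469
s_5 = InvRound(s_4, k_0) = 0x7694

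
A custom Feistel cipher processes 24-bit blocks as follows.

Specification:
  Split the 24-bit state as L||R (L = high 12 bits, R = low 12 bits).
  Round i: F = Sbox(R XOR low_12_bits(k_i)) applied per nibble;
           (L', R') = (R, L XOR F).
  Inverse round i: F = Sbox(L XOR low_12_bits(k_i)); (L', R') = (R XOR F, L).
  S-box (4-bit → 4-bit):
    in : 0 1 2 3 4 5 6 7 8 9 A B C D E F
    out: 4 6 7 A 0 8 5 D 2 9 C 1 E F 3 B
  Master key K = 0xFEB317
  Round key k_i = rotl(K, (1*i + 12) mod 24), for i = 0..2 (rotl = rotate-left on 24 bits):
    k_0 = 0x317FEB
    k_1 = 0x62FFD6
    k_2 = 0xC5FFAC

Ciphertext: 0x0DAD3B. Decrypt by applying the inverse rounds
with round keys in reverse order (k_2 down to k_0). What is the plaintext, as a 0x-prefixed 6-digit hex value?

s_0 = ciphertext = 0x0DAD3B
s_1 = InvRound(s_0, k_2) = 0x6EE0DA
s_2 = InvRound(s_1, k_1) = 0x9786EE
s_3 = InvRound(s_2, k_0) = 0x374978

0x374978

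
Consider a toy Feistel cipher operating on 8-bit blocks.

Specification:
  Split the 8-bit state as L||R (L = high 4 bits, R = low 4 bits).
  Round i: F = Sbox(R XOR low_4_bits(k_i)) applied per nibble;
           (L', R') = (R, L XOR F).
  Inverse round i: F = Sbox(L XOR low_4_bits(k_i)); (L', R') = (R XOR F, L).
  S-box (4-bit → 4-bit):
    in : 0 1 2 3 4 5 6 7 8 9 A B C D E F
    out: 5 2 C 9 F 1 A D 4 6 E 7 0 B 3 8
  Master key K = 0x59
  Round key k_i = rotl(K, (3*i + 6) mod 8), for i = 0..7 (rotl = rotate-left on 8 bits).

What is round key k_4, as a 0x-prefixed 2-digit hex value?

K = 0x59
k_0 = rotl(K, (3*0+6) mod 8) = rotl(K, 6) = 0x56
k_1 = rotl(K, (3*1+6) mod 8) = rotl(K, 1) = 0xB2
k_2 = rotl(K, (3*2+6) mod 8) = rotl(K, 4) = 0x95
k_3 = rotl(K, (3*3+6) mod 8) = rotl(K, 7) = 0xAC
k_4 = rotl(K, (3*4+6) mod 8) = rotl(K, 2) = 0x65

0x65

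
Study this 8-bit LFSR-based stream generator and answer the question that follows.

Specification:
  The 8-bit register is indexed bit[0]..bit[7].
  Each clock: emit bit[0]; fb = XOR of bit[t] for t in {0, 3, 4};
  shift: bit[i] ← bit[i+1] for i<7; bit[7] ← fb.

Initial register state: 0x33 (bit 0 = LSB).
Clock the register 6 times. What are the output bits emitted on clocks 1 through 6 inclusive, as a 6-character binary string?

reg_0 = 0x33
clock 1: out=1, reg = 0x19
clock 2: out=1, reg = 0x8C
clock 3: out=0, reg = 0xC6
clock 4: out=0, reg = 0x63
clock 5: out=1, reg = 0xB1
clock 6: out=1, reg = 0x58

110011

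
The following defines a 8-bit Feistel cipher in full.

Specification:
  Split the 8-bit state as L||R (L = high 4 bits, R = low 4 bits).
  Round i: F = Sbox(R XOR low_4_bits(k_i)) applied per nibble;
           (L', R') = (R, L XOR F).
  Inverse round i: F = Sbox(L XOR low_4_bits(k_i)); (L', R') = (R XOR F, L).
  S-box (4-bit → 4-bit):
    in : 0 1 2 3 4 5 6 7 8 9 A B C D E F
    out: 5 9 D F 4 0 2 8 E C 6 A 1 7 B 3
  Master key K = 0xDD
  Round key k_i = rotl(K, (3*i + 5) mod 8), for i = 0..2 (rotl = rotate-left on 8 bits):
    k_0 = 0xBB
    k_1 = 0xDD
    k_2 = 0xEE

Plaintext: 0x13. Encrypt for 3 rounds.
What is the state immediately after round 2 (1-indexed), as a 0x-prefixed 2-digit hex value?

s_0 = plaintext = 0x13
s_1 = Round(s_0, k_0) = 0x3F
s_2 = Round(s_1, k_1) = 0xFE
s_3 = Round(s_2, k_2) = 0xEA

0xFE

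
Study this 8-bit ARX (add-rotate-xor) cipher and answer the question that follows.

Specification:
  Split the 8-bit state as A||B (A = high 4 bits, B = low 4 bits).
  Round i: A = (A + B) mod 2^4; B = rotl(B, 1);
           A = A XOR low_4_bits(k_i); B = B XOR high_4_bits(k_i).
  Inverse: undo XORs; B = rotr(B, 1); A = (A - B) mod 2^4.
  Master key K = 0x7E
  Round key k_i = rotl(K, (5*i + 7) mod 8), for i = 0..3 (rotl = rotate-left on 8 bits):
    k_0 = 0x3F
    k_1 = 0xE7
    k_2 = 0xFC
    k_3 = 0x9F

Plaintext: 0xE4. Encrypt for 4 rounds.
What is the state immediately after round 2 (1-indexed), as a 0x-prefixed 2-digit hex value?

0xF9

s_0 = plaintext = 0xE4
s_1 = Round(s_0, k_0) = 0xDB
s_2 = Round(s_1, k_1) = 0xF9
s_3 = Round(s_2, k_2) = 0x4C
s_4 = Round(s_3, k_3) = 0xF0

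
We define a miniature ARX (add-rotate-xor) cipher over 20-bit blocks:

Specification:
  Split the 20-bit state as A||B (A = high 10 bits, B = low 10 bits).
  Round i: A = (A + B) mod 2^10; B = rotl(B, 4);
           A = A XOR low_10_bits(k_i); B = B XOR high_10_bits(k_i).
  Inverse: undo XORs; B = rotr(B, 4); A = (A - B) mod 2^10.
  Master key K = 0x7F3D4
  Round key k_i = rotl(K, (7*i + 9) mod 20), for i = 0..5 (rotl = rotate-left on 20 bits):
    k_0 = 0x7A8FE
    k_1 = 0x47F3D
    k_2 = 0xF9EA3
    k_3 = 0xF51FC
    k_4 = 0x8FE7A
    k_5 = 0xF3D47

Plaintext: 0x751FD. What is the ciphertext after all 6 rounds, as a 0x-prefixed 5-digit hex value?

s_0 = plaintext = 0x751FD
s_1 = Round(s_0, k_0) = 0xCBE3D
s_2 = Round(s_1, k_1) = 0x946C7
s_3 = Round(s_2, k_2) = 0xEEF9C
s_4 = Round(s_3, k_3) = 0xAAE1A
s_5 = Round(s_4, k_4) = 0xAFF97
s_6 = Round(s_5, k_5) = 0xC46B1

0xC46B1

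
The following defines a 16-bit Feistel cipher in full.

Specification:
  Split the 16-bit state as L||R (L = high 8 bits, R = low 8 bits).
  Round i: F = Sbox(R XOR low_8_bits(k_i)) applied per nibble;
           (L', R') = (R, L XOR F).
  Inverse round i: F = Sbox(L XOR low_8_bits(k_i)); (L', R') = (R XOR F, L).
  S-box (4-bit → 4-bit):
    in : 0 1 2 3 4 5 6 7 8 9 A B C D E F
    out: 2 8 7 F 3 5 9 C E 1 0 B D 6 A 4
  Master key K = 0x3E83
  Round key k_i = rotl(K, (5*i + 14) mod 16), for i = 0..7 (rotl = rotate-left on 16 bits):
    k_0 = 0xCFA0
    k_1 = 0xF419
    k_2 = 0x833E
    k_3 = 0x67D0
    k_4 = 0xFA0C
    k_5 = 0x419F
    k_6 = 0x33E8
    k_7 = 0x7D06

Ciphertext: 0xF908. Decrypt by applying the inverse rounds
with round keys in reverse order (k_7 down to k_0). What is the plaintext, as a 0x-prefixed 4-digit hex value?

0x5D4C

s_0 = ciphertext = 0xF908
s_1 = InvRound(s_0, k_7) = 0x4CF9
s_2 = InvRound(s_1, k_6) = 0xFA4C
s_3 = InvRound(s_2, k_5) = 0xD9FA
s_4 = InvRound(s_3, k_4) = 0x9FD9
s_5 = InvRound(s_4, k_3) = 0xED9F
s_6 = InvRound(s_5, k_2) = 0xF0ED
s_7 = InvRound(s_6, k_1) = 0x4CF0
s_8 = InvRound(s_7, k_0) = 0x5D4C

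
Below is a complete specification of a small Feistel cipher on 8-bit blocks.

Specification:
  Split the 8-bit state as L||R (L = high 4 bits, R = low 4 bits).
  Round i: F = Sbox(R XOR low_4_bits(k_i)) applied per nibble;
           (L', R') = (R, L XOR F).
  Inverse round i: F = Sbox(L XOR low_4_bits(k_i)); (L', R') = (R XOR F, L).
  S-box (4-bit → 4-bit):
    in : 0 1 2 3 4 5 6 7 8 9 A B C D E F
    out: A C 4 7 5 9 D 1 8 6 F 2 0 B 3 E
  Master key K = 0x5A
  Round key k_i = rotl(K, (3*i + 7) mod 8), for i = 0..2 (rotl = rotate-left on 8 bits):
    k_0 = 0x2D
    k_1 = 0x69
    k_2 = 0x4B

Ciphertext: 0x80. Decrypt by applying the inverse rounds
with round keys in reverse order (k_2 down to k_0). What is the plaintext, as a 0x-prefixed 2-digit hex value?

0xAB

s_0 = ciphertext = 0x80
s_1 = InvRound(s_0, k_2) = 0x78
s_2 = InvRound(s_1, k_1) = 0xB7
s_3 = InvRound(s_2, k_0) = 0xAB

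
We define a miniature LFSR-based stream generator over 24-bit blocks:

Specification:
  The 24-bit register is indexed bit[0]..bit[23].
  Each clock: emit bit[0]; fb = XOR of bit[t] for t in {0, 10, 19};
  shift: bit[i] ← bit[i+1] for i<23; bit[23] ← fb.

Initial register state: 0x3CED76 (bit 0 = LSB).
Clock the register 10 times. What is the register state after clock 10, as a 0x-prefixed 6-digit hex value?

0xC28F3B

reg_0 = 0x3CED76
clock 1: out=0, reg = 0x1E76BB
clock 2: out=1, reg = 0x8F3B5D
clock 3: out=1, reg = 0x479DAE
clock 4: out=0, reg = 0xA3CED7
clock 5: out=1, reg = 0x51E76B
clock 6: out=1, reg = 0x28F3B5
clock 7: out=1, reg = 0x1479DA
clock 8: out=0, reg = 0x0A3CED
clock 9: out=1, reg = 0x851E76
clock 10: out=0, reg = 0xC28F3B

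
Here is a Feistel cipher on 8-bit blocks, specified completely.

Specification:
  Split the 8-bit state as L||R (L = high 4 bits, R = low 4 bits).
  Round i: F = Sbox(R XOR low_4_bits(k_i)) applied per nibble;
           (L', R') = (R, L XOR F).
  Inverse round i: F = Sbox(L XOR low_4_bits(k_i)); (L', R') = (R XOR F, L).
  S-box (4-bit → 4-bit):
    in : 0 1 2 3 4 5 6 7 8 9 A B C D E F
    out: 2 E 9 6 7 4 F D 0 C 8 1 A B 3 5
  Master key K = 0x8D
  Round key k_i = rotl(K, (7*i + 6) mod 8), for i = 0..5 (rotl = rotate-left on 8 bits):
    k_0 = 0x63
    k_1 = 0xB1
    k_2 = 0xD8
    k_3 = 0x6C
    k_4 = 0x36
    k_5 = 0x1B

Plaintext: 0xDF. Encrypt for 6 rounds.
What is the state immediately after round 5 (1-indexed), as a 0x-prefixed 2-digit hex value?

0x1A

s_0 = plaintext = 0xDF
s_1 = Round(s_0, k_0) = 0xF7
s_2 = Round(s_1, k_1) = 0x70
s_3 = Round(s_2, k_2) = 0x07
s_4 = Round(s_3, k_3) = 0x71
s_5 = Round(s_4, k_4) = 0x1A
s_6 = Round(s_5, k_5) = 0xAF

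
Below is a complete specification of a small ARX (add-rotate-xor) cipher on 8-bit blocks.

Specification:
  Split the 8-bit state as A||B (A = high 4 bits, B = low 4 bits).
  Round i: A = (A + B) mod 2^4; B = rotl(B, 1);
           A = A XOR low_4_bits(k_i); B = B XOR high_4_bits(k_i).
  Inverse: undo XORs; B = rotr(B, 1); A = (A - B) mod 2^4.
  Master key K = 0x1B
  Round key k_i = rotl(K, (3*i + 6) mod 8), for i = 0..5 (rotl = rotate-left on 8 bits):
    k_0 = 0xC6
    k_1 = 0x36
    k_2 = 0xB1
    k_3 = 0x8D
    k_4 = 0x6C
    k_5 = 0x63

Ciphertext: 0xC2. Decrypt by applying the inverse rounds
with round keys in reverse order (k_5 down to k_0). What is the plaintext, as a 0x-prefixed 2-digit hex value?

0x07

s_0 = ciphertext = 0xC2
s_1 = InvRound(s_0, k_5) = 0xD2
s_2 = InvRound(s_1, k_4) = 0xF2
s_3 = InvRound(s_2, k_3) = 0xD5
s_4 = InvRound(s_3, k_2) = 0x57
s_5 = InvRound(s_4, k_1) = 0x12
s_6 = InvRound(s_5, k_0) = 0x07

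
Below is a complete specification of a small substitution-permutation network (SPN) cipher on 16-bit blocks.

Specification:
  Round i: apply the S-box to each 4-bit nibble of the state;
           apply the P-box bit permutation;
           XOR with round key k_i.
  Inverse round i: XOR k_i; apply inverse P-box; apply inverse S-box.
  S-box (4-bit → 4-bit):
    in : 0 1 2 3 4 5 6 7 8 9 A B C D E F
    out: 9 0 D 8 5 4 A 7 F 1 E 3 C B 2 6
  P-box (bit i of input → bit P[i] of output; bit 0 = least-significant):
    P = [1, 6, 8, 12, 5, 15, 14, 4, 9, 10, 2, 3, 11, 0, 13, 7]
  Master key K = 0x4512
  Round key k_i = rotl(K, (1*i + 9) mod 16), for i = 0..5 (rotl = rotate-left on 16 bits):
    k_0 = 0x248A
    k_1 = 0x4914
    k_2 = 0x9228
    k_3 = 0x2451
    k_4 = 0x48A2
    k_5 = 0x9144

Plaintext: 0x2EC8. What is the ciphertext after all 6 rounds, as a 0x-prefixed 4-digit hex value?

s_0 = plaintext = 0x2EC8
s_1 = Round(s_0, k_0) = 0x5958
s_2 = Round(s_1, k_1) = 0x3A56
s_3 = Round(s_2, k_2) = 0xC6E4
s_4 = Round(s_3, k_3) = 0x81DB
s_5 = Round(s_4, k_4) = 0xE051
s_6 = Round(s_5, k_5) = 0xD34D

0xD34D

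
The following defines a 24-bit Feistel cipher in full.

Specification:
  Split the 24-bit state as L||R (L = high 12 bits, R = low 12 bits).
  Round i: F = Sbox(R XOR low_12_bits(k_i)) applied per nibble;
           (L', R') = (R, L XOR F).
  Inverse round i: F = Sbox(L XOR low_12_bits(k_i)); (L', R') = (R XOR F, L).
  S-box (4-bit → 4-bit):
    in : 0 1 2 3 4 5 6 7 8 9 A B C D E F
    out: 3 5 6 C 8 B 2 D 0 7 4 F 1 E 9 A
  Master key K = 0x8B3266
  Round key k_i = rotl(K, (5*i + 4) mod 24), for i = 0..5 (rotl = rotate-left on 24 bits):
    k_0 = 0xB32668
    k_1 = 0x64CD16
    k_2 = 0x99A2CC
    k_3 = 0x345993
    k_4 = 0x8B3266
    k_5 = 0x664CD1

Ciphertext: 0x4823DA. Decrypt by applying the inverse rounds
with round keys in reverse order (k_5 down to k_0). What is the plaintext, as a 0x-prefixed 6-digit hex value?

0x2D44F2

s_0 = ciphertext = 0x4823DA
s_1 = InvRound(s_0, k_5) = 0x366482
s_2 = InvRound(s_1, k_4) = 0x1B1366
s_3 = InvRound(s_2, k_3) = 0x3001B1
s_4 = InvRound(s_3, k_2) = 0x4A0300
s_5 = InvRound(s_4, k_1) = 0x4F24A0
s_6 = InvRound(s_5, k_0) = 0x2D44F2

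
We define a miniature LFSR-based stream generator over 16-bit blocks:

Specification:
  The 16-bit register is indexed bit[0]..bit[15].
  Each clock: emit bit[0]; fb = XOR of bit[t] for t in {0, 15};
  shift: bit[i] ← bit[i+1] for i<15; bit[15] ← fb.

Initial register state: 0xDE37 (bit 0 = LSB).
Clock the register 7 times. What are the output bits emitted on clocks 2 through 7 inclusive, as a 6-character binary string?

reg_0 = 0xDE37
clock 1: out=1, reg = 0x6F1B
clock 2: out=1, reg = 0xB78D
clock 3: out=1, reg = 0x5BC6
clock 4: out=0, reg = 0x2DE3
clock 5: out=1, reg = 0x96F1
clock 6: out=1, reg = 0x4B78
clock 7: out=0, reg = 0x25BC

110110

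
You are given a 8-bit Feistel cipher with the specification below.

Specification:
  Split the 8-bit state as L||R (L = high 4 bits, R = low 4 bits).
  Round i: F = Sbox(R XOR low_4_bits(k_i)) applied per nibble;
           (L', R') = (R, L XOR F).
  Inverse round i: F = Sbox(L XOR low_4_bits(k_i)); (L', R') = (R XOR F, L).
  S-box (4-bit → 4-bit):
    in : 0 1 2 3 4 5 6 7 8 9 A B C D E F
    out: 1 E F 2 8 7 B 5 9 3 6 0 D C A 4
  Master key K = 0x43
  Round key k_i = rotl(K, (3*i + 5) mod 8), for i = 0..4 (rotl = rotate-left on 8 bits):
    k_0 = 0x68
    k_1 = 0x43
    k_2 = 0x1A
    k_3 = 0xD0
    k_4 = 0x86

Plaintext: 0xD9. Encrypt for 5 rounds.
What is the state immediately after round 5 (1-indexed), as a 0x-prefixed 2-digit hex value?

s_0 = plaintext = 0xD9
s_1 = Round(s_0, k_0) = 0x93
s_2 = Round(s_1, k_1) = 0x38
s_3 = Round(s_2, k_2) = 0x8C
s_4 = Round(s_3, k_3) = 0xC5
s_5 = Round(s_4, k_4) = 0x5E

0x5E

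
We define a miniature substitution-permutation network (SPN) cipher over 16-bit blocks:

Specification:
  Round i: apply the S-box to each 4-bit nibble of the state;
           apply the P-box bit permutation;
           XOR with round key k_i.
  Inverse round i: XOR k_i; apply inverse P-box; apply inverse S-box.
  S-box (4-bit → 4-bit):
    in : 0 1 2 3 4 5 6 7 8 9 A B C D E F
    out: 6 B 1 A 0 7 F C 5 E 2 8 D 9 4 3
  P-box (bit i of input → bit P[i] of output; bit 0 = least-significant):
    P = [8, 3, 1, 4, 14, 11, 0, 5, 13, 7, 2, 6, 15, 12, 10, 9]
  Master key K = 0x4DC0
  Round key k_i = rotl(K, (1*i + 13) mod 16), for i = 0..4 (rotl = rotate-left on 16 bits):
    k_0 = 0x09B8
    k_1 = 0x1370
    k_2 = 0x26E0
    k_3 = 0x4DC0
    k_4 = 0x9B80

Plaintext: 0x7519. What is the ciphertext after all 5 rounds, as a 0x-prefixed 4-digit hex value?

0x74A0

s_0 = plaintext = 0x7519
s_1 = Round(s_0, k_0) = 0x6706
s_2 = Round(s_1, k_1) = 0x8C2F
s_3 = Round(s_2, k_2) = 0xC3AC
s_4 = Round(s_3, k_3) = 0xC212
s_5 = Round(s_4, k_4) = 0x74A0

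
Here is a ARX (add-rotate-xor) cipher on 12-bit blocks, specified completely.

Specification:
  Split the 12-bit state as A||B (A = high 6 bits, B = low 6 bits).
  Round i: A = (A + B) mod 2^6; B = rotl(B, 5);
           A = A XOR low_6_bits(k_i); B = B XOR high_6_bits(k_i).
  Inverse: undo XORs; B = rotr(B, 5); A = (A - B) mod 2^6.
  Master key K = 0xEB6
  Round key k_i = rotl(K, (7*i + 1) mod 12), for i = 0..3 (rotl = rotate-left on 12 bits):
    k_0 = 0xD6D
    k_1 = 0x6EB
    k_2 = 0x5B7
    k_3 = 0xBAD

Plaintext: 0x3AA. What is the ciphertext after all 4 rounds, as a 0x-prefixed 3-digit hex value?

s_0 = plaintext = 0x3AA
s_1 = Round(s_0, k_0) = 0x560
s_2 = Round(s_1, k_1) = 0x78B
s_3 = Round(s_2, k_2) = 0x7B3
s_4 = Round(s_3, k_3) = 0xF17

0xF17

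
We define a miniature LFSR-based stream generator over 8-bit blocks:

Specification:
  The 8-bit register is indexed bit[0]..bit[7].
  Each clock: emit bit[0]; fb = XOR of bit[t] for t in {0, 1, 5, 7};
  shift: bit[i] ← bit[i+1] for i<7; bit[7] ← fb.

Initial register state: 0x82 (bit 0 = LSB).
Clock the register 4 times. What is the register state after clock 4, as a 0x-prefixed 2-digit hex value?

reg_0 = 0x82
clock 1: out=0, reg = 0x41
clock 2: out=1, reg = 0xA0
clock 3: out=0, reg = 0x50
clock 4: out=0, reg = 0x28

0x28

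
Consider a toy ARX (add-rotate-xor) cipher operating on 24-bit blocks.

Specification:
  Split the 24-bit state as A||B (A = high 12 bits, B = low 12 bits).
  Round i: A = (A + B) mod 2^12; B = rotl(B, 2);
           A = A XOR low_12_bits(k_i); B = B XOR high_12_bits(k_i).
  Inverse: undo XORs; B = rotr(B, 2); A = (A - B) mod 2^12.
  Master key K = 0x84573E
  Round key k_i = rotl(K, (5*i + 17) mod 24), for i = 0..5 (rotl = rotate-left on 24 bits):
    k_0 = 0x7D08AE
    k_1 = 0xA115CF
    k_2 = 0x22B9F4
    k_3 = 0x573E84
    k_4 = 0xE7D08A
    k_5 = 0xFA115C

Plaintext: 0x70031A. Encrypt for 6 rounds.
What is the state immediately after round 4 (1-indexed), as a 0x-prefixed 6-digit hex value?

0x5CC2EB

s_0 = plaintext = 0x70031A
s_1 = Round(s_0, k_0) = 0x2B4BB8
s_2 = Round(s_1, k_1) = 0xBA34F3
s_3 = Round(s_2, k_2) = 0x9621E6
s_4 = Round(s_3, k_3) = 0x5CC2EB
s_5 = Round(s_4, k_4) = 0x83D5D1
s_6 = Round(s_5, k_5) = 0xF528E4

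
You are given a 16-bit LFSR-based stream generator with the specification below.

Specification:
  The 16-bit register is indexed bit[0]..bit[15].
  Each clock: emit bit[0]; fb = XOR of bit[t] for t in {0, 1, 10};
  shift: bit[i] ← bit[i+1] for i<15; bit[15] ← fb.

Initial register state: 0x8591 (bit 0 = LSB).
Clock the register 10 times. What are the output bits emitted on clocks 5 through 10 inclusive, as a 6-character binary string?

100110

reg_0 = 0x8591
clock 1: out=1, reg = 0x42C8
clock 2: out=0, reg = 0x2164
clock 3: out=0, reg = 0x10B2
clock 4: out=0, reg = 0x8859
clock 5: out=1, reg = 0xC42C
clock 6: out=0, reg = 0xE216
clock 7: out=0, reg = 0xF10B
clock 8: out=1, reg = 0x7885
clock 9: out=1, reg = 0xBC42
clock 10: out=0, reg = 0x5E21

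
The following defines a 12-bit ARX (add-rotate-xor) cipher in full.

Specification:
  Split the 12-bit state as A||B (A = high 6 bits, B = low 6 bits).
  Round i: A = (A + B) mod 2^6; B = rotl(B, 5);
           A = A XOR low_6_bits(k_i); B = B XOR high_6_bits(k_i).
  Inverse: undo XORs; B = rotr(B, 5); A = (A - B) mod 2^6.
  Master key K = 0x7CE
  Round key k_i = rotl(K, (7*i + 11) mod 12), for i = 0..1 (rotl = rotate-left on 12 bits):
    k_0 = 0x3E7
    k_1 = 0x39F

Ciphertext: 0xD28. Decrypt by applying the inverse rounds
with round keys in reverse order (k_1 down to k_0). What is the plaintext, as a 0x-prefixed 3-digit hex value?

s_0 = ciphertext = 0xD28
s_1 = InvRound(s_0, k_1) = 0x78D
s_2 = InvRound(s_1, k_0) = 0xD44

0xD44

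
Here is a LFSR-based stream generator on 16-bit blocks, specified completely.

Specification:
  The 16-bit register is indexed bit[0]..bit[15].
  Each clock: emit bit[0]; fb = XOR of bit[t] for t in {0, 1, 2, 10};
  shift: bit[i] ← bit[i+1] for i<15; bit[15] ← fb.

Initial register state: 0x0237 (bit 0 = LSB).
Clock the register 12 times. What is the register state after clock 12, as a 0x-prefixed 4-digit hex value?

0xBE10

reg_0 = 0x0237
clock 1: out=1, reg = 0x811B
clock 2: out=1, reg = 0x408D
clock 3: out=1, reg = 0x2046
clock 4: out=0, reg = 0x1023
clock 5: out=1, reg = 0x0811
clock 6: out=1, reg = 0x8408
clock 7: out=0, reg = 0xC204
clock 8: out=0, reg = 0xE102
clock 9: out=0, reg = 0xF081
clock 10: out=1, reg = 0xF840
clock 11: out=0, reg = 0x7C20
clock 12: out=0, reg = 0xBE10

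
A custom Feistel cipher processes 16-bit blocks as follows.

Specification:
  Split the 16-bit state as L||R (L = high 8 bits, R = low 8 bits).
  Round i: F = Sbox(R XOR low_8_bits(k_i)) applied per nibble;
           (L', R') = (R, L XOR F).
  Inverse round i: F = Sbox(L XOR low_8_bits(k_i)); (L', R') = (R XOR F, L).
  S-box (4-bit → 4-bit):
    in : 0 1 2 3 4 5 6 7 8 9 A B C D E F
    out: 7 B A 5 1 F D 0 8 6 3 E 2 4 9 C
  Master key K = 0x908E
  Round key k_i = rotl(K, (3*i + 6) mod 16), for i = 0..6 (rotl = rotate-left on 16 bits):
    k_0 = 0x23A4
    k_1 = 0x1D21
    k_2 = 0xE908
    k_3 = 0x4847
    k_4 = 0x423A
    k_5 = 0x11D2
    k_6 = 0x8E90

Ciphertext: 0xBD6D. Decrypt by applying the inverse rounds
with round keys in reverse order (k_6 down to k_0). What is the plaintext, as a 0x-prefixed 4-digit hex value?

0xC175

s_0 = ciphertext = 0xBD6D
s_1 = InvRound(s_0, k_6) = 0xC9BD
s_2 = InvRound(s_1, k_5) = 0x03C9
s_3 = InvRound(s_2, k_4) = 0x9F03
s_4 = InvRound(s_3, k_3) = 0x4B9F
s_5 = InvRound(s_4, k_2) = 0x8A4B
s_6 = InvRound(s_5, k_1) = 0x758A
s_7 = InvRound(s_6, k_0) = 0xC175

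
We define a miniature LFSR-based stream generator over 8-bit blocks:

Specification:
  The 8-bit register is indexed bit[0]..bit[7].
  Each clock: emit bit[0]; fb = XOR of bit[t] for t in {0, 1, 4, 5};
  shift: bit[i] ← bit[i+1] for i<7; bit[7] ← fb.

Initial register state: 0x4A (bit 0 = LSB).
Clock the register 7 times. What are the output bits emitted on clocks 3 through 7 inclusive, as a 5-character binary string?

01001

reg_0 = 0x4A
clock 1: out=0, reg = 0xA5
clock 2: out=1, reg = 0x52
clock 3: out=0, reg = 0x29
clock 4: out=1, reg = 0x14
clock 5: out=0, reg = 0x8A
clock 6: out=0, reg = 0xC5
clock 7: out=1, reg = 0xE2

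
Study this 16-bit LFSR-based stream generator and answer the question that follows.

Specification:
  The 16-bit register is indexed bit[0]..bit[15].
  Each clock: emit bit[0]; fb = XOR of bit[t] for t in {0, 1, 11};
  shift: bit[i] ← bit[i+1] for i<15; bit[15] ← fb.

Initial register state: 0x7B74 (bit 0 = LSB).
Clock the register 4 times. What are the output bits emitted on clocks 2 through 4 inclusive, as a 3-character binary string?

010

reg_0 = 0x7B74
clock 1: out=0, reg = 0xBDBA
clock 2: out=0, reg = 0x5EDD
clock 3: out=1, reg = 0x2F6E
clock 4: out=0, reg = 0x17B7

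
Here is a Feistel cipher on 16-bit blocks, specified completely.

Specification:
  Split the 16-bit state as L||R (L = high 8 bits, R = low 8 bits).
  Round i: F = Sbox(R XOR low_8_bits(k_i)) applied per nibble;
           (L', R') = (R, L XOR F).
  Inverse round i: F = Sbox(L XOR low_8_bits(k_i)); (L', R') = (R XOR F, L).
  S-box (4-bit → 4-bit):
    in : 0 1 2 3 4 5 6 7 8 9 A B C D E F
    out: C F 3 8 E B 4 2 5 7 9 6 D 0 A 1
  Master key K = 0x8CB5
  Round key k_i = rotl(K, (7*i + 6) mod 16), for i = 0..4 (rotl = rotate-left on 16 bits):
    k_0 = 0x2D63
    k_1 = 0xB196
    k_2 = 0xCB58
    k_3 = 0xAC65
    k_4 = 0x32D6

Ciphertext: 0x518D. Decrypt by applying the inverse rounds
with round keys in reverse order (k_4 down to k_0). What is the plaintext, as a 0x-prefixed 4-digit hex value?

s_0 = ciphertext = 0x518D
s_1 = InvRound(s_0, k_4) = 0xDF51
s_2 = InvRound(s_1, k_3) = 0x38DF
s_3 = InvRound(s_2, k_2) = 0x9338
s_4 = InvRound(s_3, k_1) = 0xF393
s_5 = InvRound(s_4, k_0) = 0xEFF3

0xEFF3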